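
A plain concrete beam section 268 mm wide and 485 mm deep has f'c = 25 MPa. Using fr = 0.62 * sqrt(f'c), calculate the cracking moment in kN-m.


fr = 0.62 * sqrt(25) = 0.62 * 5.0 = 3.1 MPa
I = 268 * 485^3 / 12 = 2547878791.67 mm^4
y_t = 242.5 mm
M_cr = fr * I / y_t = 3.1 * 2547878791.67 / 242.5 N-mm
= 32.5708 kN-m

32.5708 kN-m


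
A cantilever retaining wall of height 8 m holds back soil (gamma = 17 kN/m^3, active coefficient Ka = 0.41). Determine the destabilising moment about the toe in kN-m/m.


Pa = 0.5 * Ka * gamma * H^2
= 0.5 * 0.41 * 17 * 8^2
= 223.04 kN/m
Arm = H / 3 = 8 / 3 = 2.6667 m
Mo = Pa * arm = Pa * H / 3 = 223.04 * 8 / 3 = 594.7733 kN-m/m

594.7733 kN-m/m


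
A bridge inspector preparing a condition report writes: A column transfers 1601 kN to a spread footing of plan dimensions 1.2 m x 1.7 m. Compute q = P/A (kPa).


A = 1.2 * 1.7 = 2.04 m^2
q = P / A = 1601 / 2.04
= 784.8039 kPa

784.8039 kPa


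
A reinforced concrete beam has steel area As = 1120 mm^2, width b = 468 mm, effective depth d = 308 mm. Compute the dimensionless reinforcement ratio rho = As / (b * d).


rho = As / (b * d)
= 1120 / (468 * 308)
= 1120 / 144144
= 0.00777 (dimensionless)

0.00777 (dimensionless)


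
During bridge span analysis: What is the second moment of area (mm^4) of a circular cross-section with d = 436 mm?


r = d / 2 = 436 / 2 = 218.0 mm
I = pi * r^4 / 4 = pi * 218.0^4 / 4
= 1773845766.37 mm^4

1773845766.37 mm^4


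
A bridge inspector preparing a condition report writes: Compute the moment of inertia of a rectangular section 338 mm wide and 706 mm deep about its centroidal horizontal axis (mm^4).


I = b * h^3 / 12
= 338 * 706^3 / 12
= 338 * 351895816 / 12
= 9911732150.67 mm^4

9911732150.67 mm^4


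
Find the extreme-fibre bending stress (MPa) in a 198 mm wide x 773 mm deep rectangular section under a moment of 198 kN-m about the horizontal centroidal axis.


I = b * h^3 / 12 = 198 * 773^3 / 12 = 7621183630.5 mm^4
y = h / 2 = 773 / 2 = 386.5 mm
M = 198 kN-m = 198000000.0 N-mm
sigma = M * y / I = 198000000.0 * 386.5 / 7621183630.5
= 10.04 MPa

10.04 MPa


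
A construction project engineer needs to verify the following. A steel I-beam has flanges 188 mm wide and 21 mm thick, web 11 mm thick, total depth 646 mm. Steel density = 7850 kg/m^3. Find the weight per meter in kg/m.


A_flanges = 2 * 188 * 21 = 7896 mm^2
A_web = (646 - 2 * 21) * 11 = 6644 mm^2
A_total = 7896 + 6644 = 14540 mm^2 = 0.014540 m^2
Weight = rho * A = 7850 * 0.014540 = 114.139 kg/m

114.139 kg/m


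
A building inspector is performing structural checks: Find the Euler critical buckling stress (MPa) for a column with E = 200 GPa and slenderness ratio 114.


sigma_cr = pi^2 * E / lambda^2
= 9.8696 * 200000.0 / 114^2
= 9.8696 * 200000.0 / 12996
= 151.8868 MPa

151.8868 MPa


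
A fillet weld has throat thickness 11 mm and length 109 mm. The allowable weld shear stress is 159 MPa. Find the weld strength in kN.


Strength = throat * length * allowable stress
= 11 * 109 * 159 N
= 190641 N
= 190.64 kN

190.64 kN


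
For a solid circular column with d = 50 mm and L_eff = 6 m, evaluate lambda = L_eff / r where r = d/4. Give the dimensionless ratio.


Radius of gyration r = d / 4 = 50 / 4 = 12.5 mm
L_eff = 6000.0 mm
Slenderness ratio = L / r = 6000.0 / 12.5 = 480.0 (dimensionless)

480.0 (dimensionless)


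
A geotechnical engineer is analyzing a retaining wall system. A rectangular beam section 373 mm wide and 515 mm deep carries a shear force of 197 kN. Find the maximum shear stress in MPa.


A = b * h = 373 * 515 = 192095 mm^2
V = 197 kN = 197000.0 N
tau_max = 1.5 * V / A = 1.5 * 197000.0 / 192095
= 1.5383 MPa

1.5383 MPa


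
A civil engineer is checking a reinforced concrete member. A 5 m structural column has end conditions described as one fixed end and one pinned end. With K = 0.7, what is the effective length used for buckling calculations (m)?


L_eff = K * L
= 0.7 * 5
= 3.5 m

3.5 m


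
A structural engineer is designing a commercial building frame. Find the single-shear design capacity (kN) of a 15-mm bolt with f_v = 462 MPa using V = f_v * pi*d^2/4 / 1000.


A = pi * d^2 / 4 = pi * 15^2 / 4 = 176.7146 mm^2
V = f_v * A / 1000 = 462 * 176.7146 / 1000
= 81.6421 kN

81.6421 kN


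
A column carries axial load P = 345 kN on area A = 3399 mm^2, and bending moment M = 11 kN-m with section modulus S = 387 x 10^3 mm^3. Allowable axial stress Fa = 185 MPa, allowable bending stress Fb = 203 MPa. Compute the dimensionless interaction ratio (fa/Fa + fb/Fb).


f_a = P / A = 345000.0 / 3399 = 101.5004 MPa
f_b = M / S = 11000000.0 / 387000.0 = 28.4238 MPa
Ratio = f_a / Fa + f_b / Fb
= 101.5004 / 185 + 28.4238 / 203
= 0.6887 (dimensionless)

0.6887 (dimensionless)


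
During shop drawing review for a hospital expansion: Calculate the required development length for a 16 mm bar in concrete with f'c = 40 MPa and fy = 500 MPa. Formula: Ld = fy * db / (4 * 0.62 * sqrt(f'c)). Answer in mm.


Ld = (fy * db) / (4 * 0.62 * sqrt(f'c))
= (500 * 16) / (4 * 0.62 * sqrt(40))
= 8000 / 15.6849
= 510.04 mm

510.04 mm


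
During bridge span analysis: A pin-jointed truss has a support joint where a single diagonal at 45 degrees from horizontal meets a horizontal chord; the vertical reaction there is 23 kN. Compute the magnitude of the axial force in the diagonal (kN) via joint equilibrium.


At the joint, only the diagonal has a vertical component, so vertical equilibrium gives:
F * sin(45) = 23
F = 23 / sin(45)
= 23 / 0.707107
= 32.53 kN

32.53 kN


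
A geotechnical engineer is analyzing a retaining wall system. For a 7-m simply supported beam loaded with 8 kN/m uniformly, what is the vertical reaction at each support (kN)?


Total load = w * L = 8 * 7 = 56 kN
By symmetry, each reaction R = total / 2 = 56 / 2 = 28.0 kN

28.0 kN


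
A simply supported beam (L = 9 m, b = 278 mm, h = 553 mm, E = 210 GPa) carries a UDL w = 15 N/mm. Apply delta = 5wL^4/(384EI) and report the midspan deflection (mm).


I = 278 * 553^3 / 12 = 3917770067.17 mm^4
L = 9000.0 mm, w = 15 N/mm, E = 210000.0 MPa
delta = 5 * w * L^4 / (384 * E * I)
= 5 * 15 * 9000.0^4 / (384 * 210000.0 * 3917770067.17)
= 1.5575 mm

1.5575 mm


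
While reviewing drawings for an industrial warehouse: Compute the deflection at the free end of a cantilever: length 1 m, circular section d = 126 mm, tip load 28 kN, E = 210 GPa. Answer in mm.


I = pi * d^4 / 64 = pi * 126^4 / 64 = 12372346.64 mm^4
L = 1000.0 mm, P = 28000.0 N, E = 210000.0 MPa
delta = P * L^3 / (3 * E * I)
= 28000.0 * 1000.0^3 / (3 * 210000.0 * 12372346.64)
= 3.5922 mm

3.5922 mm


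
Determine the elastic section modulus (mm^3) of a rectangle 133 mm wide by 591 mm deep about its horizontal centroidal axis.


S = b * h^2 / 6
= 133 * 591^2 / 6
= 133 * 349281 / 6
= 7742395.5 mm^3

7742395.5 mm^3


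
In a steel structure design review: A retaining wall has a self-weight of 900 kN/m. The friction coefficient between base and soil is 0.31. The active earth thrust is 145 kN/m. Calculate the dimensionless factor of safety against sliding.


Resisting force = mu * W = 0.31 * 900 = 279.0 kN/m
FOS = Resisting / Driving = 279.0 / 145
= 1.9241 (dimensionless)

1.9241 (dimensionless)


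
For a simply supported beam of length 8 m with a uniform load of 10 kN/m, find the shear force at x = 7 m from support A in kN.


R_A = w * L / 2 = 10 * 8 / 2 = 40.0 kN
V(x) = R_A - w * x = 40.0 - 10 * 7
= -30.0 kN

-30.0 kN


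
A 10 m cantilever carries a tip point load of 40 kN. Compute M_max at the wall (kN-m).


For a cantilever with a point load at the free end:
M_max = P * L = 40 * 10 = 400 kN-m

400 kN-m


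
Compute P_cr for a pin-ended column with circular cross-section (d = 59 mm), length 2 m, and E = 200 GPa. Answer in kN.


I = pi * d^4 / 64 = 594809.57 mm^4
L = 2000.0 mm
P_cr = pi^2 * E * I / L^2
= 9.8696 * 200000.0 * 594809.57 / 2000.0^2
= 293526.76 N = 293.5268 kN

293.5268 kN


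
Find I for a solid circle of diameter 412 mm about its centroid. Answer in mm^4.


r = d / 2 = 412 / 2 = 206.0 mm
I = pi * r^4 / 4 = pi * 206.0^4 / 4
= 1414356083.62 mm^4

1414356083.62 mm^4


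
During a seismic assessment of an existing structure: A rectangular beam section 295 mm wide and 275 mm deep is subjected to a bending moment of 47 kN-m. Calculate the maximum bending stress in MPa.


I = b * h^3 / 12 = 295 * 275^3 / 12 = 511256510.42 mm^4
y = h / 2 = 275 / 2 = 137.5 mm
M = 47 kN-m = 47000000.0 N-mm
sigma = M * y / I = 47000000.0 * 137.5 / 511256510.42
= 12.64 MPa

12.64 MPa


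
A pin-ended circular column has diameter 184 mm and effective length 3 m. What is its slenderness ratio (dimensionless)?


Radius of gyration r = d / 4 = 184 / 4 = 46.0 mm
L_eff = 3000.0 mm
Slenderness ratio = L / r = 3000.0 / 46.0 = 65.22 (dimensionless)

65.22 (dimensionless)


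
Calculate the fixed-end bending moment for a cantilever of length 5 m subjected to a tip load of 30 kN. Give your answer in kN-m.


For a cantilever with a point load at the free end:
M_max = P * L = 30 * 5 = 150 kN-m

150 kN-m


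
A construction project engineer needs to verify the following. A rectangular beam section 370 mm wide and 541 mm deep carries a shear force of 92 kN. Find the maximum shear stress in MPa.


A = b * h = 370 * 541 = 200170 mm^2
V = 92 kN = 92000.0 N
tau_max = 1.5 * V / A = 1.5 * 92000.0 / 200170
= 0.6894 MPa

0.6894 MPa


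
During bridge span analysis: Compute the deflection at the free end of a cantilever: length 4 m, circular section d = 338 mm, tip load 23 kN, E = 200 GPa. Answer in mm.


I = pi * d^4 / 64 = pi * 338^4 / 64 = 640673410.1 mm^4
L = 4000.0 mm, P = 23000.0 N, E = 200000.0 MPa
delta = P * L^3 / (3 * E * I)
= 23000.0 * 4000.0^3 / (3 * 200000.0 * 640673410.1)
= 3.8293 mm

3.8293 mm


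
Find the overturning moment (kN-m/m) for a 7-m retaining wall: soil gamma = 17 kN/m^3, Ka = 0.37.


Pa = 0.5 * Ka * gamma * H^2
= 0.5 * 0.37 * 17 * 7^2
= 154.105 kN/m
Arm = H / 3 = 7 / 3 = 2.3333 m
Mo = Pa * arm = Pa * H / 3 = 154.105 * 7 / 3 = 359.5783 kN-m/m

359.5783 kN-m/m


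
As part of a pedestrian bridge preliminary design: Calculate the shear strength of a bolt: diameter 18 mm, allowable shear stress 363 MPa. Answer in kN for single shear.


A = pi * d^2 / 4 = pi * 18^2 / 4 = 254.469 mm^2
V = f_v * A / 1000 = 363 * 254.469 / 1000
= 92.3722 kN

92.3722 kN


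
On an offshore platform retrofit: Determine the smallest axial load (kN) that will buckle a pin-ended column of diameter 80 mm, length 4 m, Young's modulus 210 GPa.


I = pi * d^4 / 64 = 2010619.3 mm^4
L = 4000.0 mm
P_cr = pi^2 * E * I / L^2
= 9.8696 * 210000.0 * 2010619.3 / 4000.0^2
= 260452.72 N = 260.4527 kN

260.4527 kN


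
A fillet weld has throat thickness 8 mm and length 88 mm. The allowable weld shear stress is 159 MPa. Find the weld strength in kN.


Strength = throat * length * allowable stress
= 8 * 88 * 159 N
= 111936 N
= 111.94 kN

111.94 kN


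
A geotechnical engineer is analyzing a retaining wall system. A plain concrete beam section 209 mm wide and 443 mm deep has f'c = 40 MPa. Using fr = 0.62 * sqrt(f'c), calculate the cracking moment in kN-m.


fr = 0.62 * sqrt(40) = 0.62 * 6.3246 = 3.9212 MPa
I = 209 * 443^3 / 12 = 1514175513.58 mm^4
y_t = 221.5 mm
M_cr = fr * I / y_t = 3.9212 * 1514175513.58 / 221.5 N-mm
= 26.8055 kN-m

26.8055 kN-m


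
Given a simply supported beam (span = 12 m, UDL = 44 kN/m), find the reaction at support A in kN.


Total load = w * L = 44 * 12 = 528 kN
By symmetry, each reaction R = total / 2 = 528 / 2 = 264.0 kN

264.0 kN


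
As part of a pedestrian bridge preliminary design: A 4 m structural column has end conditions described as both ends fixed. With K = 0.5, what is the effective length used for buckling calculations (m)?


L_eff = K * L
= 0.5 * 4
= 2.0 m

2.0 m


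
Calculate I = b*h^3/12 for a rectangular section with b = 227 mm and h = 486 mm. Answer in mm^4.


I = b * h^3 / 12
= 227 * 486^3 / 12
= 227 * 114791256 / 12
= 2171467926.0 mm^4

2171467926.0 mm^4


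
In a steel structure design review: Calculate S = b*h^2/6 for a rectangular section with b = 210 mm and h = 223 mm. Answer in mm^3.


S = b * h^2 / 6
= 210 * 223^2 / 6
= 210 * 49729 / 6
= 1740515.0 mm^3

1740515.0 mm^3


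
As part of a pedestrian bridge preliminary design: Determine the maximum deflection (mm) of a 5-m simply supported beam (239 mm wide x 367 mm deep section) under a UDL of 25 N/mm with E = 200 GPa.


I = 239 * 367^3 / 12 = 984498021.42 mm^4
L = 5000.0 mm, w = 25 N/mm, E = 200000.0 MPa
delta = 5 * w * L^4 / (384 * E * I)
= 5 * 25 * 5000.0^4 / (384 * 200000.0 * 984498021.42)
= 1.0333 mm

1.0333 mm


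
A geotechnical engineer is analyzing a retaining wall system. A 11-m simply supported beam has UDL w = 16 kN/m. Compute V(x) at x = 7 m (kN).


R_A = w * L / 2 = 16 * 11 / 2 = 88.0 kN
V(x) = R_A - w * x = 88.0 - 16 * 7
= -24.0 kN

-24.0 kN


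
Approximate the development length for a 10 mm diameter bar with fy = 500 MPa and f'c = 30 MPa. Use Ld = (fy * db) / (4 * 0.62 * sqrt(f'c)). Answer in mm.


Ld = (fy * db) / (4 * 0.62 * sqrt(f'c))
= (500 * 10) / (4 * 0.62 * sqrt(30))
= 5000 / 13.5835
= 368.09 mm

368.09 mm


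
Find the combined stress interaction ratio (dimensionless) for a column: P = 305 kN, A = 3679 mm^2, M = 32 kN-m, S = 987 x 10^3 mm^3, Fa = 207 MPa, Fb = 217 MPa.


f_a = P / A = 305000.0 / 3679 = 82.903 MPa
f_b = M / S = 32000000.0 / 987000.0 = 32.4215 MPa
Ratio = f_a / Fa + f_b / Fb
= 82.903 / 207 + 32.4215 / 217
= 0.5499 (dimensionless)

0.5499 (dimensionless)


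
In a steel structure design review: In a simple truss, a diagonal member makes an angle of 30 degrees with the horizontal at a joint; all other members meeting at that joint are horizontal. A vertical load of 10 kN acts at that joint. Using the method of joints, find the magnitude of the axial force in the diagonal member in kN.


At the joint, only the diagonal has a vertical component, so vertical equilibrium gives:
F * sin(30) = 10
F = 10 / sin(30)
= 10 / 0.5
= 20.0 kN

20.0 kN


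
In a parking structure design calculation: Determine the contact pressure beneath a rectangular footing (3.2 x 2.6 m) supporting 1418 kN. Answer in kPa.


A = 3.2 * 2.6 = 8.32 m^2
q = P / A = 1418 / 8.32
= 170.4327 kPa

170.4327 kPa


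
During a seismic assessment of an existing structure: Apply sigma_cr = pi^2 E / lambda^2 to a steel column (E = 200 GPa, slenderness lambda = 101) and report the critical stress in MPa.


sigma_cr = pi^2 * E / lambda^2
= 9.8696 * 200000.0 / 101^2
= 9.8696 * 200000.0 / 10201
= 193.5027 MPa

193.5027 MPa


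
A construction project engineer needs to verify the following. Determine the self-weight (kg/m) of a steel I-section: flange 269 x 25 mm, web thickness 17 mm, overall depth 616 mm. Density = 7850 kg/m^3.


A_flanges = 2 * 269 * 25 = 13450 mm^2
A_web = (616 - 2 * 25) * 17 = 9622 mm^2
A_total = 13450 + 9622 = 23072 mm^2 = 0.023072 m^2
Weight = rho * A = 7850 * 0.023072 = 181.1152 kg/m

181.1152 kg/m


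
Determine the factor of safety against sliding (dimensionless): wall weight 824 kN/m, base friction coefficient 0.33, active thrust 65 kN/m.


Resisting force = mu * W = 0.33 * 824 = 271.92 kN/m
FOS = Resisting / Driving = 271.92 / 65
= 4.1834 (dimensionless)

4.1834 (dimensionless)


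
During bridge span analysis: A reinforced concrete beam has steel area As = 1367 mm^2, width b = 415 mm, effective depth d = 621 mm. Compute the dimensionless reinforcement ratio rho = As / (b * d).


rho = As / (b * d)
= 1367 / (415 * 621)
= 1367 / 257715
= 0.005304 (dimensionless)

0.005304 (dimensionless)


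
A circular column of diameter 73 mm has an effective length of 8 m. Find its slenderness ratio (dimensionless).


Radius of gyration r = d / 4 = 73 / 4 = 18.25 mm
L_eff = 8000.0 mm
Slenderness ratio = L / r = 8000.0 / 18.25 = 438.36 (dimensionless)

438.36 (dimensionless)


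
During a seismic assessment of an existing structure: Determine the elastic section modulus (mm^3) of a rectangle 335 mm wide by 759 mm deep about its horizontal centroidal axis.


S = b * h^2 / 6
= 335 * 759^2 / 6
= 335 * 576081 / 6
= 32164522.5 mm^3

32164522.5 mm^3


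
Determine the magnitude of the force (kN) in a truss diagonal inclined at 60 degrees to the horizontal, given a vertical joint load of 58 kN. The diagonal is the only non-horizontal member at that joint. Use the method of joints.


At the joint, only the diagonal has a vertical component, so vertical equilibrium gives:
F * sin(60) = 58
F = 58 / sin(60)
= 58 / 0.866025
= 66.97 kN

66.97 kN


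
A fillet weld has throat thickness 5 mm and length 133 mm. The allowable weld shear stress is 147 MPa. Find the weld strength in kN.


Strength = throat * length * allowable stress
= 5 * 133 * 147 N
= 97755 N
= 97.75 kN

97.75 kN


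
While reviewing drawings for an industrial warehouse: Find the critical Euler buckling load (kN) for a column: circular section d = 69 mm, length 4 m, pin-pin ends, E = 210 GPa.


I = pi * d^4 / 64 = 1112669.7 mm^4
L = 4000.0 mm
P_cr = pi^2 * E * I / L^2
= 9.8696 * 210000.0 * 1112669.7 / 4000.0^2
= 144133.63 N = 144.1336 kN

144.1336 kN


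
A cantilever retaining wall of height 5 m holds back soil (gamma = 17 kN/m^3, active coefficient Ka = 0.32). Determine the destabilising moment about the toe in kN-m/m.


Pa = 0.5 * Ka * gamma * H^2
= 0.5 * 0.32 * 17 * 5^2
= 68.0 kN/m
Arm = H / 3 = 5 / 3 = 1.6667 m
Mo = Pa * arm = Pa * H / 3 = 68.0 * 5 / 3 = 113.3333 kN-m/m

113.3333 kN-m/m


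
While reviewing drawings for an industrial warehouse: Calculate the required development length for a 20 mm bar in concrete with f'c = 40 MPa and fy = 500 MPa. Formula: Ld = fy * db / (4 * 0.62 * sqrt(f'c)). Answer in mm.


Ld = (fy * db) / (4 * 0.62 * sqrt(f'c))
= (500 * 20) / (4 * 0.62 * sqrt(40))
= 10000 / 15.6849
= 637.56 mm

637.56 mm


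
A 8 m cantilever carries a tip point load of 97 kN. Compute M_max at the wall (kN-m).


For a cantilever with a point load at the free end:
M_max = P * L = 97 * 8 = 776 kN-m

776 kN-m


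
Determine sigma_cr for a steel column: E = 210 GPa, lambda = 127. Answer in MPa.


sigma_cr = pi^2 * E / lambda^2
= 9.8696 * 210000.0 / 127^2
= 9.8696 * 210000.0 / 16129
= 128.5025 MPa

128.5025 MPa


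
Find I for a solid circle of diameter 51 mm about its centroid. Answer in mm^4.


r = d / 2 = 51 / 2 = 25.5 mm
I = pi * r^4 / 4 = pi * 25.5^4 / 4
= 332086.03 mm^4

332086.03 mm^4


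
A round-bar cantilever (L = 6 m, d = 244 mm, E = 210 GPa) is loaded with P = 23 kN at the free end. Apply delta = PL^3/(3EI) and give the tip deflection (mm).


I = pi * d^4 / 64 = pi * 244^4 / 64 = 173991969.47 mm^4
L = 6000.0 mm, P = 23000.0 N, E = 210000.0 MPa
delta = P * L^3 / (3 * E * I)
= 23000.0 * 6000.0^3 / (3 * 210000.0 * 173991969.47)
= 45.3223 mm

45.3223 mm


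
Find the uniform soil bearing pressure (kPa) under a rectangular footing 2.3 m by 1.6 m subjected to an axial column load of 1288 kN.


A = 2.3 * 1.6 = 3.68 m^2
q = P / A = 1288 / 3.68
= 350.0 kPa

350.0 kPa


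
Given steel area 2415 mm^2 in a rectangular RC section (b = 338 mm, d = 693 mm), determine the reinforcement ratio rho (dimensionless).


rho = As / (b * d)
= 2415 / (338 * 693)
= 2415 / 234234
= 0.01031 (dimensionless)

0.01031 (dimensionless)


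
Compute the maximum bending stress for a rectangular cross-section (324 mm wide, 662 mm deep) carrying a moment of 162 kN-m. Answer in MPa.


I = b * h^3 / 12 = 324 * 662^3 / 12 = 7833173256.0 mm^4
y = h / 2 = 662 / 2 = 331.0 mm
M = 162 kN-m = 162000000.0 N-mm
sigma = M * y / I = 162000000.0 * 331.0 / 7833173256.0
= 6.85 MPa

6.85 MPa


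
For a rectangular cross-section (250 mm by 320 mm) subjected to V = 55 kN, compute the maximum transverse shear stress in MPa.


A = b * h = 250 * 320 = 80000 mm^2
V = 55 kN = 55000.0 N
tau_max = 1.5 * V / A = 1.5 * 55000.0 / 80000
= 1.0312 MPa

1.0312 MPa


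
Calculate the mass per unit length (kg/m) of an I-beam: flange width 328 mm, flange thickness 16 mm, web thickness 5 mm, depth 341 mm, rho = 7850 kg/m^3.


A_flanges = 2 * 328 * 16 = 10496 mm^2
A_web = (341 - 2 * 16) * 5 = 1545 mm^2
A_total = 10496 + 1545 = 12041 mm^2 = 0.012041 m^2
Weight = rho * A = 7850 * 0.012041 = 94.5219 kg/m

94.5219 kg/m


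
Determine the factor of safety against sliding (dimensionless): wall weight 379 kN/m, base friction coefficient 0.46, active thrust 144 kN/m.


Resisting force = mu * W = 0.46 * 379 = 174.34 kN/m
FOS = Resisting / Driving = 174.34 / 144
= 1.2107 (dimensionless)

1.2107 (dimensionless)


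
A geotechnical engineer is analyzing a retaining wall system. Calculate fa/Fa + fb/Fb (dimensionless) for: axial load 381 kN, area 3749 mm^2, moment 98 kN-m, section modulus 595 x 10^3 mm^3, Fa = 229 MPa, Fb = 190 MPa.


f_a = P / A = 381000.0 / 3749 = 101.6271 MPa
f_b = M / S = 98000000.0 / 595000.0 = 164.7059 MPa
Ratio = f_a / Fa + f_b / Fb
= 101.6271 / 229 + 164.7059 / 190
= 1.3107 (dimensionless)

1.3107 (dimensionless)


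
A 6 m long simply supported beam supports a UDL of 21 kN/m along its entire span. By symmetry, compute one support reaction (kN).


Total load = w * L = 21 * 6 = 126 kN
By symmetry, each reaction R = total / 2 = 126 / 2 = 63.0 kN

63.0 kN


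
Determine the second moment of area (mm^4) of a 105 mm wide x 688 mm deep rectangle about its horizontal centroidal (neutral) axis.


I = b * h^3 / 12
= 105 * 688^3 / 12
= 105 * 325660672 / 12
= 2849530880.0 mm^4

2849530880.0 mm^4


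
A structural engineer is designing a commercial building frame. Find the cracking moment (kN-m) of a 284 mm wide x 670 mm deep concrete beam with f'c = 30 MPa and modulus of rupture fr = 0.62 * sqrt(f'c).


fr = 0.62 * sqrt(30) = 0.62 * 5.4772 = 3.3959 MPa
I = 284 * 670^3 / 12 = 7118057666.67 mm^4
y_t = 335.0 mm
M_cr = fr * I / y_t = 3.3959 * 7118057666.67 / 335.0 N-mm
= 72.1554 kN-m

72.1554 kN-m


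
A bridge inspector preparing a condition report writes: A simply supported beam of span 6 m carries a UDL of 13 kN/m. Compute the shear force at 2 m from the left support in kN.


R_A = w * L / 2 = 13 * 6 / 2 = 39.0 kN
V(x) = R_A - w * x = 39.0 - 13 * 2
= 13.0 kN

13.0 kN


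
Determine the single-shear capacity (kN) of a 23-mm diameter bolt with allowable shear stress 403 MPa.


A = pi * d^2 / 4 = pi * 23^2 / 4 = 415.4756 mm^2
V = f_v * A / 1000 = 403 * 415.4756 / 1000
= 167.4367 kN

167.4367 kN


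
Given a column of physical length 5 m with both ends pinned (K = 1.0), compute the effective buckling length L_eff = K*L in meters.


L_eff = K * L
= 1.0 * 5
= 5.0 m

5.0 m


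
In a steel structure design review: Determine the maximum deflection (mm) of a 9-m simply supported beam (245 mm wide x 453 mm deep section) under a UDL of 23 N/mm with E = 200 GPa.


I = 245 * 453^3 / 12 = 1897926738.75 mm^4
L = 9000.0 mm, w = 23 N/mm, E = 200000.0 MPa
delta = 5 * w * L^4 / (384 * E * I)
= 5 * 23 * 9000.0^4 / (384 * 200000.0 * 1897926738.75)
= 5.1764 mm

5.1764 mm


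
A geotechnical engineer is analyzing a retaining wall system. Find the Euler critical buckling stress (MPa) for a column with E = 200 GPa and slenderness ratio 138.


sigma_cr = pi^2 * E / lambda^2
= 9.8696 * 200000.0 / 138^2
= 9.8696 * 200000.0 / 19044
= 103.6505 MPa

103.6505 MPa


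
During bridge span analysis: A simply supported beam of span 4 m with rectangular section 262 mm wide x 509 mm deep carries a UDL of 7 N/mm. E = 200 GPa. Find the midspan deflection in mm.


I = 262 * 509^3 / 12 = 2879210333.17 mm^4
L = 4000.0 mm, w = 7 N/mm, E = 200000.0 MPa
delta = 5 * w * L^4 / (384 * E * I)
= 5 * 7 * 4000.0^4 / (384 * 200000.0 * 2879210333.17)
= 0.0405 mm

0.0405 mm


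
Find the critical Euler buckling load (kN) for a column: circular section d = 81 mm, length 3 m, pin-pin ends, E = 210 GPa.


I = pi * d^4 / 64 = 2113050.98 mm^4
L = 3000.0 mm
P_cr = pi^2 * E * I / L^2
= 9.8696 * 210000.0 * 2113050.98 / 3000.0^2
= 486616.13 N = 486.6161 kN

486.6161 kN


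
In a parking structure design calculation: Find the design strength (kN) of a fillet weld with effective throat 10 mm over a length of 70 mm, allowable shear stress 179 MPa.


Strength = throat * length * allowable stress
= 10 * 70 * 179 N
= 125300 N
= 125.3 kN

125.3 kN


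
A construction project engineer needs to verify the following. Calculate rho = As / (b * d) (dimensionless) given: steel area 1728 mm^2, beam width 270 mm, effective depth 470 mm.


rho = As / (b * d)
= 1728 / (270 * 470)
= 1728 / 126900
= 0.013617 (dimensionless)

0.013617 (dimensionless)


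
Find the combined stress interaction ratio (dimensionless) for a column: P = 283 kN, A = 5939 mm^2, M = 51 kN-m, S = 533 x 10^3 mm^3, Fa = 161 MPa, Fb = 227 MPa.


f_a = P / A = 283000.0 / 5939 = 47.6511 MPa
f_b = M / S = 51000000.0 / 533000.0 = 95.6848 MPa
Ratio = f_a / Fa + f_b / Fb
= 47.6511 / 161 + 95.6848 / 227
= 0.7175 (dimensionless)

0.7175 (dimensionless)


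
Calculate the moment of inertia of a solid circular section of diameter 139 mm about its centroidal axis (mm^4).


r = d / 2 = 139 / 2 = 69.5 mm
I = pi * r^4 / 4 = pi * 69.5^4 / 4
= 18324372.0 mm^4

18324372.0 mm^4


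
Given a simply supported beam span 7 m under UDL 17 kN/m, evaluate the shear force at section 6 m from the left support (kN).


R_A = w * L / 2 = 17 * 7 / 2 = 59.5 kN
V(x) = R_A - w * x = 59.5 - 17 * 6
= -42.5 kN

-42.5 kN


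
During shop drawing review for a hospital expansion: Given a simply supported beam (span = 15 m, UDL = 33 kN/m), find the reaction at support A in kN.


Total load = w * L = 33 * 15 = 495 kN
By symmetry, each reaction R = total / 2 = 495 / 2 = 247.5 kN

247.5 kN


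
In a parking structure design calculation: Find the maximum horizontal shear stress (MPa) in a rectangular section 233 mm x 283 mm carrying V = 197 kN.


A = b * h = 233 * 283 = 65939 mm^2
V = 197 kN = 197000.0 N
tau_max = 1.5 * V / A = 1.5 * 197000.0 / 65939
= 4.4814 MPa

4.4814 MPa


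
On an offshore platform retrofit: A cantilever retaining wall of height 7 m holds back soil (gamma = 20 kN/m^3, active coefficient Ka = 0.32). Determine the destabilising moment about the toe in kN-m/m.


Pa = 0.5 * Ka * gamma * H^2
= 0.5 * 0.32 * 20 * 7^2
= 156.8 kN/m
Arm = H / 3 = 7 / 3 = 2.3333 m
Mo = Pa * arm = Pa * H / 3 = 156.8 * 7 / 3 = 365.8667 kN-m/m

365.8667 kN-m/m


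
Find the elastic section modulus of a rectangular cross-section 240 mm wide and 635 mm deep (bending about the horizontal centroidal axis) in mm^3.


S = b * h^2 / 6
= 240 * 635^2 / 6
= 240 * 403225 / 6
= 16129000.0 mm^3

16129000.0 mm^3


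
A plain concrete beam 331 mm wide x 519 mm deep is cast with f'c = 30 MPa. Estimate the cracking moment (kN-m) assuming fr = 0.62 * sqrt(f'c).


fr = 0.62 * sqrt(30) = 0.62 * 5.4772 = 3.3959 MPa
I = 331 * 519^3 / 12 = 3856104735.75 mm^4
y_t = 259.5 mm
M_cr = fr * I / y_t = 3.3959 * 3856104735.75 / 259.5 N-mm
= 50.4619 kN-m

50.4619 kN-m


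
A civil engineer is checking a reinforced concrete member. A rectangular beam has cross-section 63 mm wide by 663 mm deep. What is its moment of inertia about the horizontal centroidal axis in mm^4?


I = b * h^3 / 12
= 63 * 663^3 / 12
= 63 * 291434247 / 12
= 1530029796.75 mm^4

1530029796.75 mm^4


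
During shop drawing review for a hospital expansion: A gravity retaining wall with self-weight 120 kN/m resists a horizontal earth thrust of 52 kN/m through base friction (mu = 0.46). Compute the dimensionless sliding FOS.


Resisting force = mu * W = 0.46 * 120 = 55.2 kN/m
FOS = Resisting / Driving = 55.2 / 52
= 1.0615 (dimensionless)

1.0615 (dimensionless)


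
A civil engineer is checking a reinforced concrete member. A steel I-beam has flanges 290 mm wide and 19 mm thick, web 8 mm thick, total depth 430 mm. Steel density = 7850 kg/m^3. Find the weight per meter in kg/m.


A_flanges = 2 * 290 * 19 = 11020 mm^2
A_web = (430 - 2 * 19) * 8 = 3136 mm^2
A_total = 11020 + 3136 = 14156 mm^2 = 0.014156 m^2
Weight = rho * A = 7850 * 0.014156 = 111.1246 kg/m

111.1246 kg/m


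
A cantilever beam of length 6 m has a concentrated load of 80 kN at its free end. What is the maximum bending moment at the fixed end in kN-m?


For a cantilever with a point load at the free end:
M_max = P * L = 80 * 6 = 480 kN-m

480 kN-m


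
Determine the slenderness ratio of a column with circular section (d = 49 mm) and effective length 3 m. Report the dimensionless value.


Radius of gyration r = d / 4 = 49 / 4 = 12.25 mm
L_eff = 3000.0 mm
Slenderness ratio = L / r = 3000.0 / 12.25 = 244.9 (dimensionless)

244.9 (dimensionless)


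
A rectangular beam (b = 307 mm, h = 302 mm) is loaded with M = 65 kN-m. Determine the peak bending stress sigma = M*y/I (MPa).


I = b * h^3 / 12 = 307 * 302^3 / 12 = 704657304.67 mm^4
y = h / 2 = 302 / 2 = 151.0 mm
M = 65 kN-m = 65000000.0 N-mm
sigma = M * y / I = 65000000.0 * 151.0 / 704657304.67
= 13.93 MPa

13.93 MPa


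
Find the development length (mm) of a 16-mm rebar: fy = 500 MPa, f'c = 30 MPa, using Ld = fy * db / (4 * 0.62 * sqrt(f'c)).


Ld = (fy * db) / (4 * 0.62 * sqrt(f'c))
= (500 * 16) / (4 * 0.62 * sqrt(30))
= 8000 / 13.5835
= 588.95 mm

588.95 mm


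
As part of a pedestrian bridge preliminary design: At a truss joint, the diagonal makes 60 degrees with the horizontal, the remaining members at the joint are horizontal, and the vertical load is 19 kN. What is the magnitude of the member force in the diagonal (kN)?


At the joint, only the diagonal has a vertical component, so vertical equilibrium gives:
F * sin(60) = 19
F = 19 / sin(60)
= 19 / 0.866025
= 21.94 kN

21.94 kN


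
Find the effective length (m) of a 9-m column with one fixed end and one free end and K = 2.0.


L_eff = K * L
= 2.0 * 9
= 18.0 m

18.0 m


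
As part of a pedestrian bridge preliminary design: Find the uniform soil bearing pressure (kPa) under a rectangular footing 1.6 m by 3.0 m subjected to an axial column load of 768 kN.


A = 1.6 * 3.0 = 4.8 m^2
q = P / A = 768 / 4.8
= 160.0 kPa

160.0 kPa


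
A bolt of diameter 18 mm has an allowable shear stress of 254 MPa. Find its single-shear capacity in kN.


A = pi * d^2 / 4 = pi * 18^2 / 4 = 254.469 mm^2
V = f_v * A / 1000 = 254 * 254.469 / 1000
= 64.6351 kN

64.6351 kN


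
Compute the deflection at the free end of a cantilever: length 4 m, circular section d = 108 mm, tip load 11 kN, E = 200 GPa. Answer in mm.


I = pi * d^4 / 64 = pi * 108^4 / 64 = 6678284.57 mm^4
L = 4000.0 mm, P = 11000.0 N, E = 200000.0 MPa
delta = P * L^3 / (3 * E * I)
= 11000.0 * 4000.0^3 / (3 * 200000.0 * 6678284.57)
= 175.6938 mm

175.6938 mm


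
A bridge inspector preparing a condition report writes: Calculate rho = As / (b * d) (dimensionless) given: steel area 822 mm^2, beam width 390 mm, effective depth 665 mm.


rho = As / (b * d)
= 822 / (390 * 665)
= 822 / 259350
= 0.003169 (dimensionless)

0.003169 (dimensionless)


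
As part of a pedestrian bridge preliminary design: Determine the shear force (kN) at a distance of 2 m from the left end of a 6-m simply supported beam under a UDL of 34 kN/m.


R_A = w * L / 2 = 34 * 6 / 2 = 102.0 kN
V(x) = R_A - w * x = 102.0 - 34 * 2
= 34.0 kN

34.0 kN


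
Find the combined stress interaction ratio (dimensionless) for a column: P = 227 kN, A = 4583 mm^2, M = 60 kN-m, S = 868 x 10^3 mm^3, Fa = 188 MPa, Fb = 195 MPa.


f_a = P / A = 227000.0 / 4583 = 49.5309 MPa
f_b = M / S = 60000000.0 / 868000.0 = 69.1244 MPa
Ratio = f_a / Fa + f_b / Fb
= 49.5309 / 188 + 69.1244 / 195
= 0.6179 (dimensionless)

0.6179 (dimensionless)


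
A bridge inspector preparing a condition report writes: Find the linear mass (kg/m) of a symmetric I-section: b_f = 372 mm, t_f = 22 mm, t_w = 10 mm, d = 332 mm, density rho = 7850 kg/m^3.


A_flanges = 2 * 372 * 22 = 16368 mm^2
A_web = (332 - 2 * 22) * 10 = 2880 mm^2
A_total = 16368 + 2880 = 19248 mm^2 = 0.019248 m^2
Weight = rho * A = 7850 * 0.019248 = 151.0968 kg/m

151.0968 kg/m


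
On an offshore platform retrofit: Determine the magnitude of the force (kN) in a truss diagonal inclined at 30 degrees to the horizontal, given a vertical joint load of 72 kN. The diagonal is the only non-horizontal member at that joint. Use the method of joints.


At the joint, only the diagonal has a vertical component, so vertical equilibrium gives:
F * sin(30) = 72
F = 72 / sin(30)
= 72 / 0.5
= 144.0 kN

144.0 kN


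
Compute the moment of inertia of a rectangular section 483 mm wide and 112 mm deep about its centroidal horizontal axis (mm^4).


I = b * h^3 / 12
= 483 * 112^3 / 12
= 483 * 1404928 / 12
= 56548352.0 mm^4

56548352.0 mm^4


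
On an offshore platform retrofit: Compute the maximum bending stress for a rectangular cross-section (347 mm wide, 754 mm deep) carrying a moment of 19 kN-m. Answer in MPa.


I = b * h^3 / 12 = 347 * 754^3 / 12 = 12395449100.67 mm^4
y = h / 2 = 754 / 2 = 377.0 mm
M = 19 kN-m = 19000000.0 N-mm
sigma = M * y / I = 19000000.0 * 377.0 / 12395449100.67
= 0.58 MPa

0.58 MPa


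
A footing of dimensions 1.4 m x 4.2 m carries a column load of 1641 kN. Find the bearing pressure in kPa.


A = 1.4 * 4.2 = 5.88 m^2
q = P / A = 1641 / 5.88
= 279.0816 kPa

279.0816 kPa


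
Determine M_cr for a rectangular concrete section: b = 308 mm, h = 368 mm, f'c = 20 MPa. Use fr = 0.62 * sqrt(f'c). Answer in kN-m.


fr = 0.62 * sqrt(20) = 0.62 * 4.4721 = 2.7727 MPa
I = 308 * 368^3 / 12 = 1279124821.33 mm^4
y_t = 184.0 mm
M_cr = fr * I / y_t = 2.7727 * 1279124821.33 / 184.0 N-mm
= 19.2753 kN-m

19.2753 kN-m


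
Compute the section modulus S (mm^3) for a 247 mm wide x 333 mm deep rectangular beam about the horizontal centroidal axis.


S = b * h^2 / 6
= 247 * 333^2 / 6
= 247 * 110889 / 6
= 4564930.5 mm^3

4564930.5 mm^3


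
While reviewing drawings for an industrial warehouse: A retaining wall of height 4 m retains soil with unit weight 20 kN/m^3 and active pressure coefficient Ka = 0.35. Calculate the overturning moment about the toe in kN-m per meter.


Pa = 0.5 * Ka * gamma * H^2
= 0.5 * 0.35 * 20 * 4^2
= 56.0 kN/m
Arm = H / 3 = 4 / 3 = 1.3333 m
Mo = Pa * arm = Pa * H / 3 = 56.0 * 4 / 3 = 74.6667 kN-m/m

74.6667 kN-m/m


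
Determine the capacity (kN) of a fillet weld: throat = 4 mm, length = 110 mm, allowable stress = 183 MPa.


Strength = throat * length * allowable stress
= 4 * 110 * 183 N
= 80520 N
= 80.52 kN

80.52 kN


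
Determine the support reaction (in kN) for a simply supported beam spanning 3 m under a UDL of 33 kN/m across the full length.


Total load = w * L = 33 * 3 = 99 kN
By symmetry, each reaction R = total / 2 = 99 / 2 = 49.5 kN

49.5 kN


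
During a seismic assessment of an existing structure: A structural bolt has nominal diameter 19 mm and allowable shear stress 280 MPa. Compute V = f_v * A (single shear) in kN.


A = pi * d^2 / 4 = pi * 19^2 / 4 = 283.5287 mm^2
V = f_v * A / 1000 = 280 * 283.5287 / 1000
= 79.388 kN

79.388 kN


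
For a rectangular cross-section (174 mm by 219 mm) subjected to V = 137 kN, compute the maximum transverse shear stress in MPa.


A = b * h = 174 * 219 = 38106 mm^2
V = 137 kN = 137000.0 N
tau_max = 1.5 * V / A = 1.5 * 137000.0 / 38106
= 5.3929 MPa

5.3929 MPa


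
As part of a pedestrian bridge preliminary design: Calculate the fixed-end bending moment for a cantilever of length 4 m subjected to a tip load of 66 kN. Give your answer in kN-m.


For a cantilever with a point load at the free end:
M_max = P * L = 66 * 4 = 264 kN-m

264 kN-m


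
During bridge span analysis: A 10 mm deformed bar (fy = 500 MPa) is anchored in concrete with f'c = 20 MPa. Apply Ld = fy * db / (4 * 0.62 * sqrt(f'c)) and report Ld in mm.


Ld = (fy * db) / (4 * 0.62 * sqrt(f'c))
= (500 * 10) / (4 * 0.62 * sqrt(20))
= 5000 / 11.0909
= 450.82 mm

450.82 mm


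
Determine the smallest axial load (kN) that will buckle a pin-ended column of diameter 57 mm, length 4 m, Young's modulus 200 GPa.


I = pi * d^4 / 64 = 518166.49 mm^4
L = 4000.0 mm
P_cr = pi^2 * E * I / L^2
= 9.8696 * 200000.0 * 518166.49 / 4000.0^2
= 63926.23 N = 63.9262 kN

63.9262 kN


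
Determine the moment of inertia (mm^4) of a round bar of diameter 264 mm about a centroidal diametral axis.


r = d / 2 = 264 / 2 = 132.0 mm
I = pi * r^4 / 4 = pi * 132.0^4 / 4
= 238443564.89 mm^4

238443564.89 mm^4


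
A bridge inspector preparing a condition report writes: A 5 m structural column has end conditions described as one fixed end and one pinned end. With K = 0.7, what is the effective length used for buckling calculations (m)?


L_eff = K * L
= 0.7 * 5
= 3.5 m

3.5 m


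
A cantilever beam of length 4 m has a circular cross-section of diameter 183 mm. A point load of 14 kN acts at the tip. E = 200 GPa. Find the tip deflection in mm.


I = pi * d^4 / 64 = pi * 183^4 / 64 = 55052146.59 mm^4
L = 4000.0 mm, P = 14000.0 N, E = 200000.0 MPa
delta = P * L^3 / (3 * E * I)
= 14000.0 * 4000.0^3 / (3 * 200000.0 * 55052146.59)
= 27.1258 mm

27.1258 mm


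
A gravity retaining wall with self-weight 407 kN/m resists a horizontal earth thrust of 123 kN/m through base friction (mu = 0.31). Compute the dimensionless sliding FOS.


Resisting force = mu * W = 0.31 * 407 = 126.17 kN/m
FOS = Resisting / Driving = 126.17 / 123
= 1.0258 (dimensionless)

1.0258 (dimensionless)


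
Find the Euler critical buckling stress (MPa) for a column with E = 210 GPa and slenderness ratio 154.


sigma_cr = pi^2 * E / lambda^2
= 9.8696 * 210000.0 / 154^2
= 9.8696 * 210000.0 / 23716
= 87.3932 MPa

87.3932 MPa


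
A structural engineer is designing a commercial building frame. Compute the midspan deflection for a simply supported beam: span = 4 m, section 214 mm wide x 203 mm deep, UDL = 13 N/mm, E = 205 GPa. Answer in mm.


I = 214 * 203^3 / 12 = 149183448.17 mm^4
L = 4000.0 mm, w = 13 N/mm, E = 205000.0 MPa
delta = 5 * w * L^4 / (384 * E * I)
= 5 * 13 * 4000.0^4 / (384 * 205000.0 * 149183448.17)
= 1.4169 mm

1.4169 mm


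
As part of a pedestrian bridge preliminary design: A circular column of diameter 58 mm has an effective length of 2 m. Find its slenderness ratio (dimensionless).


Radius of gyration r = d / 4 = 58 / 4 = 14.5 mm
L_eff = 2000.0 mm
Slenderness ratio = L / r = 2000.0 / 14.5 = 137.93 (dimensionless)

137.93 (dimensionless)


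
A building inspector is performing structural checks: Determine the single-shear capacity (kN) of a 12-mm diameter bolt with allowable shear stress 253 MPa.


A = pi * d^2 / 4 = pi * 12^2 / 4 = 113.0973 mm^2
V = f_v * A / 1000 = 253 * 113.0973 / 1000
= 28.6136 kN

28.6136 kN


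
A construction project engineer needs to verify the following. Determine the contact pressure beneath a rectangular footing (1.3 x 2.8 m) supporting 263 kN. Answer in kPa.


A = 1.3 * 2.8 = 3.64 m^2
q = P / A = 263 / 3.64
= 72.2527 kPa

72.2527 kPa


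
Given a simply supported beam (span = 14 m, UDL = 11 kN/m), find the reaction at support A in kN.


Total load = w * L = 11 * 14 = 154 kN
By symmetry, each reaction R = total / 2 = 154 / 2 = 77.0 kN

77.0 kN


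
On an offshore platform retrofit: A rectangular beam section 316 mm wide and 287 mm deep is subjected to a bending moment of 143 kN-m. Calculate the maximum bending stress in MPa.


I = b * h^3 / 12 = 316 * 287^3 / 12 = 622517445.67 mm^4
y = h / 2 = 287 / 2 = 143.5 mm
M = 143 kN-m = 143000000.0 N-mm
sigma = M * y / I = 143000000.0 * 143.5 / 622517445.67
= 32.96 MPa

32.96 MPa


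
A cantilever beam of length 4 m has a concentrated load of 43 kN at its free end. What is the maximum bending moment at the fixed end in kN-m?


For a cantilever with a point load at the free end:
M_max = P * L = 43 * 4 = 172 kN-m

172 kN-m


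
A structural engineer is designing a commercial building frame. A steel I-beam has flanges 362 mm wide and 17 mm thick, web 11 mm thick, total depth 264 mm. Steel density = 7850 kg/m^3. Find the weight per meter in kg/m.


A_flanges = 2 * 362 * 17 = 12308 mm^2
A_web = (264 - 2 * 17) * 11 = 2530 mm^2
A_total = 12308 + 2530 = 14838 mm^2 = 0.014838 m^2
Weight = rho * A = 7850 * 0.014838 = 116.4783 kg/m

116.4783 kg/m
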